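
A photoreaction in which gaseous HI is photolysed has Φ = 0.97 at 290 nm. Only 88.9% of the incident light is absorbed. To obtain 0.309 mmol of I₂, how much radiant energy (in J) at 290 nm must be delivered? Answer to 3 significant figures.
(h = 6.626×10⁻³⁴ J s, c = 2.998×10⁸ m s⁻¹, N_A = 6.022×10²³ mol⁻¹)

148 J

Product: 0.309 mmol = 3.09×10⁻⁴ mol.
Photons that must be absorbed: 3.09×10⁻⁴ / 0.97 = 3.186×10⁻⁴ mol.
Incident photons needed: 3.186×10⁻⁴ / 0.889 = 3.584×10⁻⁴ mol.
Photon energy: hc/λ = 6.850×10⁻¹⁹ J; per mole, 4.125×10⁵ J mol⁻¹.
Energy required: 3.584×10⁻⁴ × 4.125×10⁵ = 148 J.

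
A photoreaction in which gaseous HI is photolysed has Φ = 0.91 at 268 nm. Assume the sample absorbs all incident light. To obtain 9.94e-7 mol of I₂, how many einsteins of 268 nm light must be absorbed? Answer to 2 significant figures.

Photons that must be absorbed: 9.94e-7 / 0.91 = 1.092e-6 mol.

1.1e-6 einstein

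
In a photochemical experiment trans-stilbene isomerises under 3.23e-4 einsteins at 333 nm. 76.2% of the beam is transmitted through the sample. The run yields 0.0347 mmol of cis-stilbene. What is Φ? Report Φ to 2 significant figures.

Product: 0.0347 mmol = 3.47e-5 mol.
Fraction absorbed: 1 − 76.2/100 = 0.2380.
Photons absorbed: 0.2380 × 3.23e-4 = 7.687e-5 mol.
Φ = 3.47e-5 mol / 7.687e-5 mol photons = 0.45.

Φ = 0.45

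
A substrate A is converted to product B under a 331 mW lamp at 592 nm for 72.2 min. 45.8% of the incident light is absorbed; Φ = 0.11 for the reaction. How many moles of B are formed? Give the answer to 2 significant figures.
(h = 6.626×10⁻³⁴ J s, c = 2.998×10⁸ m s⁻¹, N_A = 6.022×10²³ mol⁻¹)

3.6×10⁻⁴ mol

Photon energy at 592 nm: hc/λ = (6.626×10⁻³⁴)(2.998×10⁸)/(592×10⁻⁹) = 3.356×10⁻¹⁹ J.
Energy delivered: (331 mW)(4332 s) = 1434 J.
Photons incident: 1434 / 3.356×10⁻¹⁹ = 4.273×10²¹, i.e. 4.273×10²¹/6.022×10²³ = 0.007096 mol.
Photons absorbed: 0.458 × 0.007096 = 0.003250 mol.
Product: Φ × n_abs = 0.11 × 0.003250 = 3.575×10⁻⁴ mol.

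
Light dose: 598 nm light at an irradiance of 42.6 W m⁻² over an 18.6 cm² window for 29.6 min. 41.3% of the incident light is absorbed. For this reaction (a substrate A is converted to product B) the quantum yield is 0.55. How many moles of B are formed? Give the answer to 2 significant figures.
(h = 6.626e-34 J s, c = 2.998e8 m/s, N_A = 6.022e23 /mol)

Photon energy at 598 nm: hc/λ = (6.626e-34)(2.998e8)/(598e-9) = 3.322e-19 J.
Energy delivered: (42.6 W m⁻²)(18.6e-4 m²)(1776 s) = 140.7 J.
Photons incident: 140.7 / 3.322e-19 = 4.235e20, i.e. 4.235e20/6.022e23 = 7.033e-4 mol.
Photons absorbed: 0.413 × 7.033e-4 = 2.905e-4 mol.
Product: Φ × n_abs = 0.55 × 2.905e-4 = 1.598e-4 mol.

1.6e-4 mol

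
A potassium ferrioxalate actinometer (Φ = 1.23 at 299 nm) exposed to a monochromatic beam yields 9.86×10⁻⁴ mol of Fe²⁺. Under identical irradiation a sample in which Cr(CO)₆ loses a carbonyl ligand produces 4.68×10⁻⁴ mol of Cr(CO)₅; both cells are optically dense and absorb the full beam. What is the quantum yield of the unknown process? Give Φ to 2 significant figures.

Φ = 0.58

Photons absorbed by the actinometer: 9.86×10⁻⁴ / 1.23 = 8.016×10⁻⁴ mol.
Φ(unknown) = 4.68×10⁻⁴ / 8.016×10⁻⁴ = 0.58.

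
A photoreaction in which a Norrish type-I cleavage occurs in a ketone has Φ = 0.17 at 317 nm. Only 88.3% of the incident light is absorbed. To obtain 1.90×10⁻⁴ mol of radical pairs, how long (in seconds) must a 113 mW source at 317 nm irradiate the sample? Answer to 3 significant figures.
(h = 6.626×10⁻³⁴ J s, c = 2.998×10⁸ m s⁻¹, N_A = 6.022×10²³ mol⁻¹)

Photons that must be absorbed: 1.90×10⁻⁴ / 0.17 = 0.001118 mol.
Incident photons needed: 0.001118 / 0.883 = 0.001266 mol.
Photon energy: hc/λ = 6.266×10⁻¹⁹ J; per mole, 3.773×10⁵ J mol⁻¹.
Energy required: 0.001266 × 3.773×10⁵ = 477.7 J.
Time: 477.7 J / 0.113 W = 4230 s.

t ≈ 4230 s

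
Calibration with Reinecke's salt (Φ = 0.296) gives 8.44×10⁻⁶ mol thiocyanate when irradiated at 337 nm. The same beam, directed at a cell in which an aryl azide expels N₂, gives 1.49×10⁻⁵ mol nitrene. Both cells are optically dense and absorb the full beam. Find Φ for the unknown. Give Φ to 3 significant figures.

Photons absorbed by the actinometer: 8.44×10⁻⁶ / 0.296 = 2.851×10⁻⁵ mol.
Φ(unknown) = 1.49×10⁻⁵ / 2.851×10⁻⁵ = 0.523.

Φ = 0.523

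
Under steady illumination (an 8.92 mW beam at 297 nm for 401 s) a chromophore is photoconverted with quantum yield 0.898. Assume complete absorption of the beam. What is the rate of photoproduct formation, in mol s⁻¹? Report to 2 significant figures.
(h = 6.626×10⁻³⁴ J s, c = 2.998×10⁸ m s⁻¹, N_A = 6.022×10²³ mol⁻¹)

Photon energy at 297 nm: hc/λ = (6.626×10⁻³⁴)(2.998×10⁸)/(297×10⁻⁹) = 6.688×10⁻¹⁹ J.
Energy delivered: (8.92 mW)(401 s) = 3.577 J.
Photons incident: 3.577 / 6.688×10⁻¹⁹ = 5.348×10¹⁸, i.e. 5.348×10¹⁸/6.022×10²³ = 8.881×10⁻⁶ mol.
Product formed: 0.898 × 8.881×10⁻⁶ = 7.975×10⁻⁶ mol.
Rate: 7.975×10⁻⁶ / 401 s = 2.0×10⁻⁸ mol s⁻¹.

2.0×10⁻⁸ mol s⁻¹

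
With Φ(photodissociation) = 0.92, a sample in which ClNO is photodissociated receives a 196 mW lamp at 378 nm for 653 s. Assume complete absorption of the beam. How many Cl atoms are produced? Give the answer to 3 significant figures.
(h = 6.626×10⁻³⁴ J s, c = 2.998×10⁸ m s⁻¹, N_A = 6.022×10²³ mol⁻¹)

2.24×10²⁰ atoms

Photon energy at 378 nm: hc/λ = (6.626×10⁻³⁴)(2.998×10⁸)/(378×10⁻⁹) = 5.255×10⁻¹⁹ J.
Energy delivered: (196 mW)(653 s) = 128.0 J.
Photons incident: 128.0 / 5.255×10⁻¹⁹ = 2.436×10²⁰, i.e. 2.436×10²⁰/6.022×10²³ = 4.045×10⁻⁴ mol.
Product: Φ × n_abs = 0.92 × 4.045×10⁻⁴ = 3.721×10⁻⁴ mol.
As a count: 3.721×10⁻⁴ × 6.022×10²³ = 2.24×10²⁰.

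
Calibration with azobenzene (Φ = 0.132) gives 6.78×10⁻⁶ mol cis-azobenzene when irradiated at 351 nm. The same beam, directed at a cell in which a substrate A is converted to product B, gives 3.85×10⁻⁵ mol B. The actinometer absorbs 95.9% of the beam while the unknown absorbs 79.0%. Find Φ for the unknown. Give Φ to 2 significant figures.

Photons absorbed by the actinometer: 6.78×10⁻⁶ / 0.132 = 5.136×10⁻⁵ mol.
Incident flux: 5.136×10⁻⁵ / 0.959 = 5.356×10⁻⁵ einstein.
Absorbed by unknown: 0.790 × 5.356×10⁻⁵ = 4.231×10⁻⁵ mol.
Φ(unknown) = 3.85×10⁻⁵ / 4.231×10⁻⁵ = 0.91.

Φ = 0.91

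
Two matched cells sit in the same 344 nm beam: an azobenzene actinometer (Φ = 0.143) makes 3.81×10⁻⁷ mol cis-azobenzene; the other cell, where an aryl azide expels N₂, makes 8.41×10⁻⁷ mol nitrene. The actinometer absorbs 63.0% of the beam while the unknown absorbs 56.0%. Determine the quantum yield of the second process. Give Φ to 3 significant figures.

Photons absorbed by the actinometer: 3.81×10⁻⁷ / 0.143 = 2.664×10⁻⁶ mol.
Incident flux: 2.664×10⁻⁶ / 0.630 = 4.229×10⁻⁶ einstein.
Absorbed by unknown: 0.560 × 4.229×10⁻⁶ = 2.368×10⁻⁶ mol.
Φ(unknown) = 8.41×10⁻⁷ / 2.368×10⁻⁶ = 0.355.

Φ = 0.355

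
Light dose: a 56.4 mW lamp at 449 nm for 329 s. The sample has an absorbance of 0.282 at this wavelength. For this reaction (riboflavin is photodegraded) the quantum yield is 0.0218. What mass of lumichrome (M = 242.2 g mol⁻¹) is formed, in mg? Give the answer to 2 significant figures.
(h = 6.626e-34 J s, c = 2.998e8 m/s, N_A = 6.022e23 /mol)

Photon energy at 449 nm: hc/λ = (6.626e-34)(2.998e8)/(449e-9) = 4.424e-19 J.
Energy delivered: (56.4 mW)(329 s) = 18.56 J.
Photons incident: 18.56 / 4.424e-19 = 4.195e19, i.e. 4.195e19/6.022e23 = 6.966e-5 mol.
Fraction absorbed: 1 − 10^(−0.282) = 0.4776.
Photons absorbed: 0.4776 × 6.966e-5 = 3.327e-5 mol.
Product: Φ × n_abs = 0.0218 × 3.327e-5 = 7.253e-7 mol.
Mass: 7.253e-7 × 242.2 = 1.757e-4 g = 0.18 mg.

0.18 mg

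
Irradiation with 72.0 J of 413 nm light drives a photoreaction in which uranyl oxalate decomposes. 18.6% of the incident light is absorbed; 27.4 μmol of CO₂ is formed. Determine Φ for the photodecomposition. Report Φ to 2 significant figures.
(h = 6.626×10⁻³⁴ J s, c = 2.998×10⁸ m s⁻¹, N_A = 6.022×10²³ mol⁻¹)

Product: 27.4 μmol = 2.74×10⁻⁵ mol.
Photon energy at 413 nm: hc/λ = (6.626×10⁻³⁴)(2.998×10⁸)/(413×10⁻⁹) = 4.810×10⁻¹⁹ J.
Photons incident: 72.0 / 4.810×10⁻¹⁹ = 1.497×10²⁰, i.e. 1.497×10²⁰/6.022×10²³ = 2.486×10⁻⁴ mol.
Photons absorbed: 0.186 × 2.486×10⁻⁴ = 4.624×10⁻⁵ mol.
Φ = 2.74×10⁻⁵ mol / 4.624×10⁻⁵ mol photons = 0.59.

Φ = 0.59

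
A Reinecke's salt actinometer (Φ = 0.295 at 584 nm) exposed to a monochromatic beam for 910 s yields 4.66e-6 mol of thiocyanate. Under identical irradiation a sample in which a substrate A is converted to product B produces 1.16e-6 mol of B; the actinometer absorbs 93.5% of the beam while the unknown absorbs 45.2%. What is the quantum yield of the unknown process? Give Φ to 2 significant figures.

Photons absorbed by the actinometer: 4.66e-6 / 0.295 = 1.580e-5 mol.
Incident flux: 1.580e-5 / 0.935 = 1.690e-5 einstein.
Absorbed by unknown: 0.452 × 1.690e-5 = 7.639e-6 mol.
Φ(unknown) = 1.16e-6 / 7.639e-6 = 0.15.

Φ = 0.15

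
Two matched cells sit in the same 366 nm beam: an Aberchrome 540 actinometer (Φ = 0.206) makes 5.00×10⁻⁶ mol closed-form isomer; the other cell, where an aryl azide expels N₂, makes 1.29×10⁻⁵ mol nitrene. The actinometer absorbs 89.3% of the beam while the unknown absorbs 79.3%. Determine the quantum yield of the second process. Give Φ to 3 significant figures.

Photons absorbed by the actinometer: 5.00×10⁻⁶ / 0.206 = 2.427×10⁻⁵ mol.
Incident flux: 2.427×10⁻⁵ / 0.893 = 2.718×10⁻⁵ einstein.
Absorbed by unknown: 0.793 × 2.718×10⁻⁵ = 2.155×10⁻⁵ mol.
Φ(unknown) = 1.29×10⁻⁵ / 2.155×10⁻⁵ = 0.599.

Φ = 0.599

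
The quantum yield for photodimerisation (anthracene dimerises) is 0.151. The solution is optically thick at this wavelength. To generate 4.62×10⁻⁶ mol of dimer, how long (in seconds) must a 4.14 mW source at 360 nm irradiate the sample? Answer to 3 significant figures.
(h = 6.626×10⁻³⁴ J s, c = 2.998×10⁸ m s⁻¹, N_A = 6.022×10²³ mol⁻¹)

t ≈ 2460 s

Photons that must be absorbed: 4.62×10⁻⁶ / 0.151 = 3.060×10⁻⁵ mol.
Photon energy: hc/λ = 5.518×10⁻¹⁹ J; per mole, 3.323×10⁵ J mol⁻¹.
Energy required: 3.060×10⁻⁵ × 3.323×10⁵ = 10.17 J.
Time: 10.17 J / 0.00414 W = 2460 s.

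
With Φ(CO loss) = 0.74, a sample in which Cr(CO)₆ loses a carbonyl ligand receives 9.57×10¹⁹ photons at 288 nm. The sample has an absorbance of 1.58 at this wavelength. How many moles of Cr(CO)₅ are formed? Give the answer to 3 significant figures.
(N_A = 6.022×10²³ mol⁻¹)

1.15×10⁻⁴ mol

Moles of photons: 9.57×10¹⁹ / 6.022×10²³ = 1.589×10⁻⁴ mol.
Fraction absorbed: 1 − 10^(−1.58) = 0.9737.
Photons absorbed: 0.9737 × 1.589×10⁻⁴ = 1.547×10⁻⁴ mol.
Product: Φ × n_abs = 0.74 × 1.547×10⁻⁴ = 1.145×10⁻⁴ mol.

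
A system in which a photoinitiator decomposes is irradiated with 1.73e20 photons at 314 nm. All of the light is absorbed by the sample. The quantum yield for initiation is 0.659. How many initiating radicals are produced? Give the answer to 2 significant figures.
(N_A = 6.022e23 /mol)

1.1e20 initiating radicals

Moles of photons: 1.73e20 / 6.022e23 = 2.873e-4 mol.
Product: Φ × n_abs = 0.659 × 2.873e-4 = 1.893e-4 mol.
As a count: 1.893e-4 × 6.022e23 = 1.1e20.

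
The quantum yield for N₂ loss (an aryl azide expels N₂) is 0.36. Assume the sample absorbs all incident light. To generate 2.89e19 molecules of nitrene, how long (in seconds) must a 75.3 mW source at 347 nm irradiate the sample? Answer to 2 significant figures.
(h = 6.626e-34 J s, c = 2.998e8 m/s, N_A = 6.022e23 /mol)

t ≈ 610 s

Product: 2.89e19 / 6.022e23 = 4.799e-5 mol.
Photons that must be absorbed: 4.799e-5 / 0.36 = 1.333e-4 mol.
Photon energy: hc/λ = 5.725e-19 J; per mole, 3.448e5 J mol⁻¹.
Energy required: 1.333e-4 × 3.448e5 = 45.96 J.
Time: 45.96 J / 0.0753 W = 610 s.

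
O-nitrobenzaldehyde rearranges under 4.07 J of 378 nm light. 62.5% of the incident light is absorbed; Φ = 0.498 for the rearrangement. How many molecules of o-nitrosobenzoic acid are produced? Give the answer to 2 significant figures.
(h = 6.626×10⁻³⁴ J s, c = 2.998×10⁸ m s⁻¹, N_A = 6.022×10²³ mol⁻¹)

2.4×10¹⁸ molecules

Photon energy at 378 nm: hc/λ = (6.626×10⁻³⁴)(2.998×10⁸)/(378×10⁻⁹) = 5.255×10⁻¹⁹ J.
Photons incident: 4.07 / 5.255×10⁻¹⁹ = 7.745×10¹⁸, i.e. 7.745×10¹⁸/6.022×10²³ = 1.286×10⁻⁵ mol.
Photons absorbed: 0.625 × 1.286×10⁻⁵ = 8.038×10⁻⁶ mol.
Product: Φ × n_abs = 0.498 × 8.038×10⁻⁶ = 4.003×10⁻⁶ mol.
As a count: 4.003×10⁻⁶ × 6.022×10²³ = 2.4×10¹⁸.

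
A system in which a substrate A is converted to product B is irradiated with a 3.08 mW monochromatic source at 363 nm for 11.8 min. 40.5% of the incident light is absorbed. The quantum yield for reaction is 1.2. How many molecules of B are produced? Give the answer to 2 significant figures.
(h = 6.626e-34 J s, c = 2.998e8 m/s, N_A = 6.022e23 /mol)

1.9e18 molecules

Photon energy at 363 nm: hc/λ = (6.626e-34)(2.998e8)/(363e-9) = 5.472e-19 J.
Energy delivered: (3.08 mW)(708 s) = 2.181 J.
Photons incident: 2.181 / 5.472e-19 = 3.986e18, i.e. 3.986e18/6.022e23 = 6.619e-6 mol.
Photons absorbed: 0.405 × 6.619e-6 = 2.681e-6 mol.
Product: Φ × n_abs = 1.2 × 2.681e-6 = 3.217e-6 mol.
As a count: 3.217e-6 × 6.022e23 = 1.9e18.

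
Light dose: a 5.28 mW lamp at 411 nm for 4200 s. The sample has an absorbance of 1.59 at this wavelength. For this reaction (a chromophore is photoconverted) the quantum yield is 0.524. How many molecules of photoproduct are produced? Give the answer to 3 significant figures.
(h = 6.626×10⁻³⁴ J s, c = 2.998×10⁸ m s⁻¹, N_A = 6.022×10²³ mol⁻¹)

Photon energy at 411 nm: hc/λ = (6.626×10⁻³⁴)(2.998×10⁸)/(411×10⁻⁹) = 4.833×10⁻¹⁹ J.
Energy delivered: (5.28 mW)(4200 s) = 22.18 J.
Photons incident: 22.18 / 4.833×10⁻¹⁹ = 4.589×10¹⁹, i.e. 4.589×10¹⁹/6.022×10²³ = 7.620×10⁻⁵ mol.
Fraction absorbed: 1 − 10^(−1.59) = 0.9743.
Photons absorbed: 0.9743 × 7.620×10⁻⁵ = 7.424×10⁻⁵ mol.
Product: Φ × n_abs = 0.524 × 7.424×10⁻⁵ = 3.890×10⁻⁵ mol.
As a count: 3.890×10⁻⁵ × 6.022×10²³ = 2.34×10¹⁹.

2.34×10¹⁹ molecules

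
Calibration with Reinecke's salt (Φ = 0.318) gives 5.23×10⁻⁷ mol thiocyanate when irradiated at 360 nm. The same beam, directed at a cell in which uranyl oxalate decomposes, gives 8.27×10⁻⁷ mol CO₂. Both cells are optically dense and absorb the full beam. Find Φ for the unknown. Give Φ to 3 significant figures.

Φ = 0.503

Photons absorbed by the actinometer: 5.23×10⁻⁷ / 0.318 = 1.645×10⁻⁶ mol.
Φ(unknown) = 8.27×10⁻⁷ / 1.645×10⁻⁶ = 0.503.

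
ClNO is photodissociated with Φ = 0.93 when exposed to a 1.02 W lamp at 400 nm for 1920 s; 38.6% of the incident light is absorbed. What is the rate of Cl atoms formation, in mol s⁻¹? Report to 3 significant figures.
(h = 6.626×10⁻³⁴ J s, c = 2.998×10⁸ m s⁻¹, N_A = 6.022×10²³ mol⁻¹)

1.22×10⁻⁶ mol s⁻¹

Photon energy at 400 nm: hc/λ = (6.626×10⁻³⁴)(2.998×10⁸)/(400×10⁻⁹) = 4.966×10⁻¹⁹ J.
Energy delivered: (1.02 W)(1920 s) = 1958 J.
Photons incident: 1958 / 4.966×10⁻¹⁹ = 3.943×10²¹, i.e. 3.943×10²¹/6.022×10²³ = 0.006548 mol.
Photons absorbed: 0.386 × 0.006548 = 0.002528 mol.
Product formed: 0.93 × 0.002528 = 0.002351 mol.
Rate: 0.002351 / 1920 s = 1.22×10⁻⁶ mol s⁻¹.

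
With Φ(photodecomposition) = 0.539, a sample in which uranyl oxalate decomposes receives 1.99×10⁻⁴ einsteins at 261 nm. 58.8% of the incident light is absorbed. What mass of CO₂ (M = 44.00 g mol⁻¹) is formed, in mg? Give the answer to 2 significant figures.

Photons absorbed: 0.588 × 1.99×10⁻⁴ = 1.170×10⁻⁴ mol.
Product: Φ × n_abs = 0.539 × 1.170×10⁻⁴ = 6.306×10⁻⁵ mol.
Mass: 6.306×10⁻⁵ × 44.00 = 0.002775 g = 2.8 mg.

2.8 mg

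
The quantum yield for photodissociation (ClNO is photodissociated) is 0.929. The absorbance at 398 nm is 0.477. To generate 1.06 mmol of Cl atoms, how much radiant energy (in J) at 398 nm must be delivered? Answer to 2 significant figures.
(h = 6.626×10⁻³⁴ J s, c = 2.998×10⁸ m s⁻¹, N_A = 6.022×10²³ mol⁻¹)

Product: 1.06 mmol = 0.00106 mol.
Photons that must be absorbed: 0.00106 / 0.929 = 0.001141 mol.
Fraction absorbed: 1 − 10^(−0.477) = 0.6666.
Incident photons needed: 0.001141 / 0.6666 = 0.001712 mol.
Photon energy: hc/λ = 4.991×10⁻¹⁹ J; per mole, 3.006×10⁵ J mol⁻¹.
Energy required: 0.001712 × 3.006×10⁵ = 510 J.

510 J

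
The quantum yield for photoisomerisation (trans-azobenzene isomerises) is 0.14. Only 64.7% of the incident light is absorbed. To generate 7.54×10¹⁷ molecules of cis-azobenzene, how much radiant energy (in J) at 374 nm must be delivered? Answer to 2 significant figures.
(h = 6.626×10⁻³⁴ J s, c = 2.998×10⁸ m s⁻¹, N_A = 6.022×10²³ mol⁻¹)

Product: 7.54×10¹⁷ / 6.022×10²³ = 1.252×10⁻⁶ mol.
Photons that must be absorbed: 1.252×10⁻⁶ / 0.14 = 8.943×10⁻⁶ mol.
Incident photons needed: 8.943×10⁻⁶ / 0.647 = 1.382×10⁻⁵ mol.
Photon energy: hc/λ = 5.311×10⁻¹⁹ J; per mole, 3.198×10⁵ J mol⁻¹.
Energy required: 1.382×10⁻⁵ × 3.198×10⁵ = 4.4 J.

4.4 J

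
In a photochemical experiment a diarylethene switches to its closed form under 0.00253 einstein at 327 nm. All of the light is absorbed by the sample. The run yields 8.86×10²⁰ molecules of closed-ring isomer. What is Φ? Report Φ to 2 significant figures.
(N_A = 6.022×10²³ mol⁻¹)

Product: 8.86×10²⁰ / 6.022×10²³ = 0.001471 mol.
Φ = 0.001471 mol / 0.00253 mol photons = 0.58.

Φ = 0.58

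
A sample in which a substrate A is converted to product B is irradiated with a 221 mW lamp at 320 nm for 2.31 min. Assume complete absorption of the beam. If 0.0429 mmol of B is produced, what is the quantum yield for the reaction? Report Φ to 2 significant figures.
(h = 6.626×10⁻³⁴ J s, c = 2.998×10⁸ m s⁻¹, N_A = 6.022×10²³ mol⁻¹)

Φ = 0.52

Product: 0.0429 mmol = 4.29×10⁻⁵ mol.
Photon energy at 320 nm: hc/λ = (6.626×10⁻³⁴)(2.998×10⁸)/(320×10⁻⁹) = 6.208×10⁻¹⁹ J.
Energy delivered: (221 mW)(138.6 s) = 30.63 J.
Photons incident: 30.63 / 6.208×10⁻¹⁹ = 4.934×10¹⁹, i.e. 4.934×10¹⁹/6.022×10²³ = 8.193×10⁻⁵ mol.
Φ = 4.29×10⁻⁵ mol / 8.193×10⁻⁵ mol photons = 0.52.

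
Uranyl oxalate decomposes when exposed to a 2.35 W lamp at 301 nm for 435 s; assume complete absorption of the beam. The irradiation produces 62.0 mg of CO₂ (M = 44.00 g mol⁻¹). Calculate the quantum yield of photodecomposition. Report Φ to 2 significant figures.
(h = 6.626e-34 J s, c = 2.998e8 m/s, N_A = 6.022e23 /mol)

Φ = 0.55

Product: 62.0 mg / 44.00 g mol⁻¹ = 0.001409 mol.
Photon energy at 301 nm: hc/λ = (6.626e-34)(2.998e8)/(301e-9) = 6.600e-19 J.
Energy delivered: (2.35 W)(435 s) = 1022 J.
Photons incident: 1022 / 6.600e-19 = 1.548e21, i.e. 1.548e21/6.022e23 = 0.002571 mol.
Φ = 0.001409 mol / 0.002571 mol photons = 0.55.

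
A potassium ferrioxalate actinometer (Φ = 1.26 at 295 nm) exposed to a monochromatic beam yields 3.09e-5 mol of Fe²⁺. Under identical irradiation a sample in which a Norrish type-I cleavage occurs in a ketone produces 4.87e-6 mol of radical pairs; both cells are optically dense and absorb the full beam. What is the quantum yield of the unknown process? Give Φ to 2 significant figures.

Φ = 0.20

Photons absorbed by the actinometer: 3.09e-5 / 1.26 = 2.452e-5 mol.
Φ(unknown) = 4.87e-6 / 2.452e-5 = 0.20.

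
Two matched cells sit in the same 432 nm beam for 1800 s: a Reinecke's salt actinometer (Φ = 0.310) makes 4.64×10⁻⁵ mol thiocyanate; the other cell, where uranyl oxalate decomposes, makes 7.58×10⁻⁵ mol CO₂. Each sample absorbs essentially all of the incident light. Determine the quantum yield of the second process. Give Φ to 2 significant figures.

Photons absorbed by the actinometer: 4.64×10⁻⁵ / 0.310 = 1.497×10⁻⁴ mol.
Φ(unknown) = 7.58×10⁻⁵ / 1.497×10⁻⁴ = 0.51.

Φ = 0.51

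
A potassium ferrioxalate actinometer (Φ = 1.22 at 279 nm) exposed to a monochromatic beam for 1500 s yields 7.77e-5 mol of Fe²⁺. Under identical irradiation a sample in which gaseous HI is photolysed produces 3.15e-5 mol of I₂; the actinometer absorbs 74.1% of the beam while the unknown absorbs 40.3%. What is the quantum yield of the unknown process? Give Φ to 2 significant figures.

Photons absorbed by the actinometer: 7.77e-5 / 1.22 = 6.369e-5 mol.
Incident flux: 6.369e-5 / 0.741 = 8.595e-5 einstein.
Absorbed by unknown: 0.403 × 8.595e-5 = 3.464e-5 mol.
Φ(unknown) = 3.15e-5 / 3.464e-5 = 0.91.

Φ = 0.91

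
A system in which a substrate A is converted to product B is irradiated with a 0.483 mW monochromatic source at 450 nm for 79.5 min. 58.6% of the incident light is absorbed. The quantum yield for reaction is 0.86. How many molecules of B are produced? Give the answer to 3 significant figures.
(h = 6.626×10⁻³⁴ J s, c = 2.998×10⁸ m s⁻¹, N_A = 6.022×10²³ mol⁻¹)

2.63×10¹⁸ molecules

Photon energy at 450 nm: hc/λ = (6.626×10⁻³⁴)(2.998×10⁸)/(450×10⁻⁹) = 4.414×10⁻¹⁹ J.
Energy delivered: (0.483 mW)(4770 s) = 2.304 J.
Photons incident: 2.304 / 4.414×10⁻¹⁹ = 5.220×10¹⁸, i.e. 5.220×10¹⁸/6.022×10²³ = 8.668×10⁻⁶ mol.
Photons absorbed: 0.586 × 8.668×10⁻⁶ = 5.079×10⁻⁶ mol.
Product: Φ × n_abs = 0.86 × 5.079×10⁻⁶ = 4.368×10⁻⁶ mol.
As a count: 4.368×10⁻⁶ × 6.022×10²³ = 2.63×10¹⁸.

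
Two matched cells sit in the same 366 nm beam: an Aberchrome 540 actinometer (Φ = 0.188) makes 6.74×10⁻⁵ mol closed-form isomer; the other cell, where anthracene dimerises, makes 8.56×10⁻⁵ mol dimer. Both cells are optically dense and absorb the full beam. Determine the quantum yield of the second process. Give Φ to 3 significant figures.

Photons absorbed by the actinometer: 6.74×10⁻⁵ / 0.188 = 3.585×10⁻⁴ mol.
Φ(unknown) = 8.56×10⁻⁵ / 3.585×10⁻⁴ = 0.239.

Φ = 0.239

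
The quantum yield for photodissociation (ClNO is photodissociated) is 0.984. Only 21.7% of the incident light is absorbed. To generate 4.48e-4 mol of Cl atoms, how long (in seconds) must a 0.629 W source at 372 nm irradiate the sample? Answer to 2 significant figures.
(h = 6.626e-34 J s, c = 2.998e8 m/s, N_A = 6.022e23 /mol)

Photons that must be absorbed: 4.48e-4 / 0.984 = 4.553e-4 mol.
Incident photons needed: 4.553e-4 / 0.217 = 0.002098 mol.
Photon energy: hc/λ = 5.340e-19 J; per mole, 3.216e5 J mol⁻¹.
Energy required: 0.002098 × 3.216e5 = 674.7 J.
Time: 674.7 J / 0.629 W = 1100 s.

t ≈ 1100 s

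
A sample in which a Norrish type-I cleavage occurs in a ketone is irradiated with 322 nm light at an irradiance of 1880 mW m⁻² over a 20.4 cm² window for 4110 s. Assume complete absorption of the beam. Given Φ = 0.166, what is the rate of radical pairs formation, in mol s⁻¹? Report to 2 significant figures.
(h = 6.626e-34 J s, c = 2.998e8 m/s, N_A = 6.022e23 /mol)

Photon energy at 322 nm: hc/λ = (6.626e-34)(2.998e8)/(322e-9) = 6.169e-19 J.
Energy delivered: (1880 mW m⁻²)(20.4e-4 m²)(4110 s) = 15.76 J.
Photons incident: 15.76 / 6.169e-19 = 2.555e19, i.e. 2.555e19/6.022e23 = 4.243e-5 mol.
Product formed: 0.166 × 4.243e-5 = 7.043e-6 mol.
Rate: 7.043e-6 / 4110 s = 1.7e-9 mol s⁻¹.

1.7e-9 mol s⁻¹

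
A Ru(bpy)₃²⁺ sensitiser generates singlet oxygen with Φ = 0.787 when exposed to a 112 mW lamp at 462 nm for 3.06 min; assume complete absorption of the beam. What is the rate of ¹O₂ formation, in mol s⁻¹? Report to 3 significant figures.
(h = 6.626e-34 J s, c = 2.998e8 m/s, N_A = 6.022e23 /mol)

Photon energy at 462 nm: hc/λ = (6.626e-34)(2.998e8)/(462e-9) = 4.300e-19 J.
Energy delivered: (112 mW)(183.6 s) = 20.56 J.
Photons incident: 20.56 / 4.300e-19 = 4.781e19, i.e. 4.781e19/6.022e23 = 7.939e-5 mol.
Product formed: 0.787 × 7.939e-5 = 6.248e-5 mol.
Rate: 6.248e-5 / 183.6 s = 3.40e-7 mol s⁻¹.

3.40e-7 mol s⁻¹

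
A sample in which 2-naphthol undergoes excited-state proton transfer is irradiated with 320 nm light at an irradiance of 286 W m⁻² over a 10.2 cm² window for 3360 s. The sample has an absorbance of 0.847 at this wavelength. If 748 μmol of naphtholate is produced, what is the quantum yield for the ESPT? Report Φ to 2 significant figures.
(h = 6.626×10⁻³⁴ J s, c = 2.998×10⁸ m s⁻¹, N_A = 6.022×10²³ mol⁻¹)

Φ = 0.33

Product: 748 μmol = 7.48×10⁻⁴ mol.
Photon energy at 320 nm: hc/λ = (6.626×10⁻³⁴)(2.998×10⁸)/(320×10⁻⁹) = 6.208×10⁻¹⁹ J.
Energy delivered: (286 W m⁻²)(10.2×10⁻⁴ m²)(3360 s) = 980.2 J.
Photons incident: 980.2 / 6.208×10⁻¹⁹ = 1.579×10²¹, i.e. 1.579×10²¹/6.022×10²³ = 0.002622 mol.
Fraction absorbed: 1 − 10^(−0.847) = 0.8578.
Photons absorbed: 0.8578 × 0.002622 = 0.002249 mol.
Φ = 7.48×10⁻⁴ mol / 0.002249 mol photons = 0.33.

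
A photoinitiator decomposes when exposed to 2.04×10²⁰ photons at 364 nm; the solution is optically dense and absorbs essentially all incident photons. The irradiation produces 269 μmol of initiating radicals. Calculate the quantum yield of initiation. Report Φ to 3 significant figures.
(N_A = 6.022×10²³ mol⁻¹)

Φ = 0.794

Product: 269 μmol = 2.69×10⁻⁴ mol.
Moles of photons: 2.04×10²⁰ / 6.022×10²³ = 3.388×10⁻⁴ mol.
Φ = 2.69×10⁻⁴ mol / 3.388×10⁻⁴ mol photons = 0.794.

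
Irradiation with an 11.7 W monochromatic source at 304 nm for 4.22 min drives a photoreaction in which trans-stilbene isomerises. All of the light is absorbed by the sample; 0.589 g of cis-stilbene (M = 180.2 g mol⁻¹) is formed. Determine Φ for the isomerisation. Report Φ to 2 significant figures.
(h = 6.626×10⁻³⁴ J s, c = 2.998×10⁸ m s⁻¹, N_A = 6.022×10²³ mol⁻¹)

Φ = 0.43

Product: 0.589 g / 180.2 g mol⁻¹ = 0.003269 mol.
Photon energy at 304 nm: hc/λ = (6.626×10⁻³⁴)(2.998×10⁸)/(304×10⁻⁹) = 6.534×10⁻¹⁹ J.
Energy delivered: (11.7 W)(253.2 s) = 2962 J.
Photons incident: 2962 / 6.534×10⁻¹⁹ = 4.533×10²¹, i.e. 4.533×10²¹/6.022×10²³ = 0.007527 mol.
Φ = 0.003269 mol / 0.007527 mol photons = 0.43.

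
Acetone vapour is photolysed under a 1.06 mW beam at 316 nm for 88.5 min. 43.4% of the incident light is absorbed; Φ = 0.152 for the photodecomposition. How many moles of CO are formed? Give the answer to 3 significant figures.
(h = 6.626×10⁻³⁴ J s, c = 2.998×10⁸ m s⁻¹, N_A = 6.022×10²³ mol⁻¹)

Photon energy at 316 nm: hc/λ = (6.626×10⁻³⁴)(2.998×10⁸)/(316×10⁻⁹) = 6.286×10⁻¹⁹ J.
Energy delivered: (1.06 mW)(5310 s) = 5.629 J.
Photons incident: 5.629 / 6.286×10⁻¹⁹ = 8.955×10¹⁸, i.e. 8.955×10¹⁸/6.022×10²³ = 1.487×10⁻⁵ mol.
Photons absorbed: 0.434 × 1.487×10⁻⁵ = 6.454×10⁻⁶ mol.
Product: Φ × n_abs = 0.152 × 6.454×10⁻⁶ = 9.810×10⁻⁷ mol.

9.81×10⁻⁷ mol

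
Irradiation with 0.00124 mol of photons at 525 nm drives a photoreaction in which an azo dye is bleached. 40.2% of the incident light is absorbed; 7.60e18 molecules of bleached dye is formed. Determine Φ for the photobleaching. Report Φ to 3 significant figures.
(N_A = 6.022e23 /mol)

Product: 7.60e18 / 6.022e23 = 1.262e-5 mol.
Photons absorbed: 0.402 × 0.00124 = 4.985e-4 mol.
Φ = 1.262e-5 mol / 4.985e-4 mol photons = 0.0253.

Φ = 0.0253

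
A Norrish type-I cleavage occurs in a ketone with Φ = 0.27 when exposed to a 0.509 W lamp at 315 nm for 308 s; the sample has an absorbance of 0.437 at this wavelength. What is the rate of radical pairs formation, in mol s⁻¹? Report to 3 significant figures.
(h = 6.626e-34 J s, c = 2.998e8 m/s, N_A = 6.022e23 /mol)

Photon energy at 315 nm: hc/λ = (6.626e-34)(2.998e8)/(315e-9) = 6.306e-19 J.
Energy delivered: (0.509 W)(308 s) = 156.8 J.
Photons incident: 156.8 / 6.306e-19 = 2.487e20, i.e. 2.487e20/6.022e23 = 4.130e-4 mol.
Fraction absorbed: 1 − 10^(−0.437) = 0.6344.
Photons absorbed: 0.6344 × 4.130e-4 = 2.620e-4 mol.
Product formed: 0.27 × 2.620e-4 = 7.074e-5 mol.
Rate: 7.074e-5 / 308 s = 2.30e-7 mol s⁻¹.

2.30e-7 mol s⁻¹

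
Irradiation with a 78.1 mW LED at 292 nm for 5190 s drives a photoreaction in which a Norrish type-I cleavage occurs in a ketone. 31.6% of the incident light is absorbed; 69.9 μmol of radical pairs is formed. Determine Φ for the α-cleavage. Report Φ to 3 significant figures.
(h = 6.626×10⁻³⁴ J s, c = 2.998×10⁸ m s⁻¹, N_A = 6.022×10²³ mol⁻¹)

Product: 69.9 μmol = 6.99×10⁻⁵ mol.
Photon energy at 292 nm: hc/λ = (6.626×10⁻³⁴)(2.998×10⁸)/(292×10⁻⁹) = 6.803×10⁻¹⁹ J.
Energy delivered: (78.1 mW)(5190 s) = 405.3 J.
Photons incident: 405.3 / 6.803×10⁻¹⁹ = 5.958×10²⁰, i.e. 5.958×10²⁰/6.022×10²³ = 9.894×10⁻⁴ mol.
Photons absorbed: 0.316 × 9.894×10⁻⁴ = 3.127×10⁻⁴ mol.
Φ = 6.99×10⁻⁵ mol / 3.127×10⁻⁴ mol photons = 0.224.

Φ = 0.224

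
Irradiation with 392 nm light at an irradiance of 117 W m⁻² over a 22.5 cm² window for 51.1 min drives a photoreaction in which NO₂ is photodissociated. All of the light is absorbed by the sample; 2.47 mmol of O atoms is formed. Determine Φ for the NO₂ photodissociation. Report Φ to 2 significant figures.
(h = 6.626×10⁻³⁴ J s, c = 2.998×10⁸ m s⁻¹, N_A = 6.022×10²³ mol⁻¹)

Product: 2.47 mmol = 0.00247 mol.
Photon energy at 392 nm: hc/λ = (6.626×10⁻³⁴)(2.998×10⁸)/(392×10⁻⁹) = 5.068×10⁻¹⁹ J.
Energy delivered: (117 W m⁻²)(22.5×10⁻⁴ m²)(3066 s) = 807.1 J.
Photons incident: 807.1 / 5.068×10⁻¹⁹ = 1.593×10²¹, i.e. 1.593×10²¹/6.022×10²³ = 0.002645 mol.
Φ = 0.00247 mol / 0.002645 mol photons = 0.93.

Φ = 0.93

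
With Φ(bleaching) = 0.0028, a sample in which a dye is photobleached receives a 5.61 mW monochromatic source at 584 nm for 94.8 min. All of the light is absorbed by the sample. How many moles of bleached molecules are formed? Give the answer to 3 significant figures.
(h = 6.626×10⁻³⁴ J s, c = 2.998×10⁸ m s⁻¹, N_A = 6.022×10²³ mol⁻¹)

4.36×10⁻⁷ mol

Photon energy at 584 nm: hc/λ = (6.626×10⁻³⁴)(2.998×10⁸)/(584×10⁻⁹) = 3.401×10⁻¹⁹ J.
Energy delivered: (5.61 mW)(5688 s) = 31.91 J.
Photons incident: 31.91 / 3.401×10⁻¹⁹ = 9.383×10¹⁹, i.e. 9.383×10¹⁹/6.022×10²³ = 1.558×10⁻⁴ mol.
Product: Φ × n_abs = 0.0028 × 1.558×10⁻⁴ = 4.362×10⁻⁷ mol.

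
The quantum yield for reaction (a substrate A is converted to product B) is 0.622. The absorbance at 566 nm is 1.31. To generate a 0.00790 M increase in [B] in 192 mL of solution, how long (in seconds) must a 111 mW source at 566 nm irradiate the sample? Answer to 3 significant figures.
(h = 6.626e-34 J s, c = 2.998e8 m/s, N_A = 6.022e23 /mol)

Product: (0.00790 M)(0.192 L) = 0.001517 mol.
Photons that must be absorbed: 0.001517 / 0.622 = 0.002439 mol.
Fraction absorbed: 1 − 10^(−1.31) = 0.9510.
Incident photons needed: 0.002439 / 0.9510 = 0.002565 mol.
Photon energy: hc/λ = 3.510e-19 J; per mole, 2.114e5 J mol⁻¹.
Energy required: 0.002565 × 2.114e5 = 542.2 J.
Time: 542.2 J / 0.111 W = 4880 s.

t ≈ 4880 s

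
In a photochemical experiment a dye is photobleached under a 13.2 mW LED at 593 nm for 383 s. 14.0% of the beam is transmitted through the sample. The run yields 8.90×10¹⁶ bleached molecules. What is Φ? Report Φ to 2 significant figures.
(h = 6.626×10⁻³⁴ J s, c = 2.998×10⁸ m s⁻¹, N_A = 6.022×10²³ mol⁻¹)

Φ = 0.0069

Product: 8.90×10¹⁶ / 6.022×10²³ = 1.478×10⁻⁷ mol.
Photon energy at 593 nm: hc/λ = (6.626×10⁻³⁴)(2.998×10⁸)/(593×10⁻⁹) = 3.350×10⁻¹⁹ J.
Energy delivered: (13.2 mW)(383 s) = 5.056 J.
Photons incident: 5.056 / 3.350×10⁻¹⁹ = 1.509×10¹⁹, i.e. 1.509×10¹⁹/6.022×10²³ = 2.506×10⁻⁵ mol.
Fraction absorbed: 1 − 14.0/100 = 0.8600.
Photons absorbed: 0.8600 × 2.506×10⁻⁵ = 2.155×10⁻⁵ mol.
Φ = 1.478×10⁻⁷ mol / 2.155×10⁻⁵ mol photons = 0.0069.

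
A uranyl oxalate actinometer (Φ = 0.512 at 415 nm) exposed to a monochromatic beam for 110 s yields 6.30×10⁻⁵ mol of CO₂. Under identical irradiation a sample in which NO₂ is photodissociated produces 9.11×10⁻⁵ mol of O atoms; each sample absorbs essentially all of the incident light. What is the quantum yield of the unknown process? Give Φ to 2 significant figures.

Φ = 0.74

Photons absorbed by the actinometer: 6.30×10⁻⁵ / 0.512 = 1.230×10⁻⁴ mol.
Φ(unknown) = 9.11×10⁻⁵ / 1.230×10⁻⁴ = 0.74.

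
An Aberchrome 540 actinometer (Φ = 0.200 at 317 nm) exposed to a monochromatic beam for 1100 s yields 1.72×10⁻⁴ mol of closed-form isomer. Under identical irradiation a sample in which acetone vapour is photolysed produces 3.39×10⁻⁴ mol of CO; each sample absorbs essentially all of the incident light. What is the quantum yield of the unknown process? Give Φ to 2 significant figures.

Photons absorbed by the actinometer: 1.72×10⁻⁴ / 0.200 = 8.600×10⁻⁴ mol.
Φ(unknown) = 3.39×10⁻⁴ / 8.600×10⁻⁴ = 0.39.

Φ = 0.39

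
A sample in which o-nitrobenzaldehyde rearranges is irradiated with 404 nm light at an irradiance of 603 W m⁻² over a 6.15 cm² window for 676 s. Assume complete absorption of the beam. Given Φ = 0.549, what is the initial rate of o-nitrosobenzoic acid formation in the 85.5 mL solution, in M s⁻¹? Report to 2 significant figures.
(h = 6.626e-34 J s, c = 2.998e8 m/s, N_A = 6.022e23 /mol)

Photon energy at 404 nm: hc/λ = (6.626e-34)(2.998e8)/(404e-9) = 4.917e-19 J.
Energy delivered: (603 W m⁻²)(6.15e-4 m²)(676 s) = 250.7 J.
Photons incident: 250.7 / 4.917e-19 = 5.099e20, i.e. 5.099e20/6.022e23 = 8.467e-4 mol.
Product formed: 0.549 × 8.467e-4 = 4.648e-4 mol.
Rate: 4.648e-4 mol / (676 s × 0.0855 L) = 8.0e-6 M s⁻¹.

8.0e-6 M s⁻¹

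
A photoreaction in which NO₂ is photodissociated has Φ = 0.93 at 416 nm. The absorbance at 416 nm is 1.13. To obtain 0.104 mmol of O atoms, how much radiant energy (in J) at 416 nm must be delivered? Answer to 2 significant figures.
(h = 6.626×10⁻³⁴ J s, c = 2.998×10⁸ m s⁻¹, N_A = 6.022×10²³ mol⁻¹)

35 J

Product: 0.104 mmol = 1.04×10⁻⁴ mol.
Photons that must be absorbed: 1.04×10⁻⁴ / 0.93 = 1.118×10⁻⁴ mol.
Fraction absorbed: 1 − 10^(−1.13) = 0.9259.
Incident photons needed: 1.118×10⁻⁴ / 0.9259 = 1.207×10⁻⁴ mol.
Photon energy: hc/λ = 4.775×10⁻¹⁹ J; per mole, 2.876×10⁵ J mol⁻¹.
Energy required: 1.207×10⁻⁴ × 2.876×10⁵ = 35 J.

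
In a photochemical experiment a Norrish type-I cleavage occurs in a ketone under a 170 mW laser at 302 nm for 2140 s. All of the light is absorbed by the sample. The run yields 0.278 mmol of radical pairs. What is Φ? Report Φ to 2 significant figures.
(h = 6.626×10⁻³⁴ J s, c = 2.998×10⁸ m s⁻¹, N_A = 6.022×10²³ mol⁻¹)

Product: 0.278 mmol = 2.78×10⁻⁴ mol.
Photon energy at 302 nm: hc/λ = (6.626×10⁻³⁴)(2.998×10⁸)/(302×10⁻⁹) = 6.578×10⁻¹⁹ J.
Energy delivered: (170 mW)(2140 s) = 363.8 J.
Photons incident: 363.8 / 6.578×10⁻¹⁹ = 5.531×10²⁰, i.e. 5.531×10²⁰/6.022×10²³ = 9.185×10⁻⁴ mol.
Φ = 2.78×10⁻⁴ mol / 9.185×10⁻⁴ mol photons = 0.30.

Φ = 0.30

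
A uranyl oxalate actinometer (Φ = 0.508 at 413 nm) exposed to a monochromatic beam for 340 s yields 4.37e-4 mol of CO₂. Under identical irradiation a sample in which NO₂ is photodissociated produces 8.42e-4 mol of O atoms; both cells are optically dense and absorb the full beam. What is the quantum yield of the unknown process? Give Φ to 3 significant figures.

Φ = 0.979

Photons absorbed by the actinometer: 4.37e-4 / 0.508 = 8.602e-4 mol.
Φ(unknown) = 8.42e-4 / 8.602e-4 = 0.979.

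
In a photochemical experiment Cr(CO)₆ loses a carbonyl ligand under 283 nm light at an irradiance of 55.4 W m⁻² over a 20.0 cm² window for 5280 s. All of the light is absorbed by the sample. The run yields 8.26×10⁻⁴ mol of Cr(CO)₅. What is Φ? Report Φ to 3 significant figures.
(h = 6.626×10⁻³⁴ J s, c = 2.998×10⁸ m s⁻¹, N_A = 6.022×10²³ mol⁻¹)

Φ = 0.597

Photon energy at 283 nm: hc/λ = (6.626×10⁻³⁴)(2.998×10⁸)/(283×10⁻⁹) = 7.019×10⁻¹⁹ J.
Energy delivered: (55.4 W m⁻²)(20.0×10⁻⁴ m²)(5280 s) = 585.0 J.
Photons incident: 585.0 / 7.019×10⁻¹⁹ = 8.335×10²⁰, i.e. 8.335×10²⁰/6.022×10²³ = 0.001384 mol.
Φ = 8.26×10⁻⁴ mol / 0.001384 mol photons = 0.597.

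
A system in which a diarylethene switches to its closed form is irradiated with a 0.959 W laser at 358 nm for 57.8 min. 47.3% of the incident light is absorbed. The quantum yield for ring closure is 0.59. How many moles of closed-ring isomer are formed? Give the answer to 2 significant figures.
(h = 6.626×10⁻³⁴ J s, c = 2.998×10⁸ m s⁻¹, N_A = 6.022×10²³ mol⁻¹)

Photon energy at 358 nm: hc/λ = (6.626×10⁻³⁴)(2.998×10⁸)/(358×10⁻⁹) = 5.549×10⁻¹⁹ J.
Energy delivered: (0.959 W)(3468 s) = 3326 J.
Photons incident: 3326 / 5.549×10⁻¹⁹ = 5.994×10²¹, i.e. 5.994×10²¹/6.022×10²³ = 0.009954 mol.
Photons absorbed: 0.473 × 0.009954 = 0.004708 mol.
Product: Φ × n_abs = 0.59 × 0.004708 = 0.002778 mol.

0.0028 mol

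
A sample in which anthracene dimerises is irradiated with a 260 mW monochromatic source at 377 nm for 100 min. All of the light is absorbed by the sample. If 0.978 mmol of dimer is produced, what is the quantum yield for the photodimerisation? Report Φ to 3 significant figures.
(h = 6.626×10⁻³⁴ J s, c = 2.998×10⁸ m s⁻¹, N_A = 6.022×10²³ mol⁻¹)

Product: 0.978 mmol = 9.78×10⁻⁴ mol.
Photon energy at 377 nm: hc/λ = (6.626×10⁻³⁴)(2.998×10⁸)/(377×10⁻⁹) = 5.269×10⁻¹⁹ J.
Energy delivered: (260 mW)(6000 s) = 1560 J.
Photons incident: 1560 / 5.269×10⁻¹⁹ = 2.961×10²¹, i.e. 2.961×10²¹/6.022×10²³ = 0.004917 mol.
Φ = 9.78×10⁻⁴ mol / 0.004917 mol photons = 0.199.

Φ = 0.199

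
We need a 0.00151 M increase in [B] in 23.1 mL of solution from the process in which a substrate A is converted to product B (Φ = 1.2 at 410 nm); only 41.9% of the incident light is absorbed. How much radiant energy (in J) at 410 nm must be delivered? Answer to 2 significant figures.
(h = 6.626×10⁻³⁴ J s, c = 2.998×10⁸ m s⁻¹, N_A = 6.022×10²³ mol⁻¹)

20 J

Product: (0.00151 M)(0.0231 L) = 3.488×10⁻⁵ mol.
Photons that must be absorbed: 3.488×10⁻⁵ / 1.2 = 2.907×10⁻⁵ mol.
Incident photons needed: 2.907×10⁻⁵ / 0.419 = 6.938×10⁻⁵ mol.
Photon energy: hc/λ = 4.845×10⁻¹⁹ J; per mole, 2.918×10⁵ J mol⁻¹.
Energy required: 6.938×10⁻⁵ × 2.918×10⁵ = 20 J.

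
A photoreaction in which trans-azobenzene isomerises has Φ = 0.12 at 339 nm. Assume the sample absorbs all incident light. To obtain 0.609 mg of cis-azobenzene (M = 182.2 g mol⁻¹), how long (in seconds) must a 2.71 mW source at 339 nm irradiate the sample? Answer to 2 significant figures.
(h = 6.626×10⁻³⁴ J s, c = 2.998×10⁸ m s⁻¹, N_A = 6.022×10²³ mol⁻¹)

Product: 0.609 mg / 182.2 g mol⁻¹ = 3.342×10⁻⁶ mol.
Photons that must be absorbed: 3.342×10⁻⁶ / 0.12 = 2.785×10⁻⁵ mol.
Photon energy: hc/λ = 5.860×10⁻¹⁹ J; per mole, 3.529×10⁵ J mol⁻¹.
Energy required: 2.785×10⁻⁵ × 3.529×10⁵ = 9.828 J.
Time: 9.828 J / 0.00271 W = 3600 s.

t ≈ 3600 s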